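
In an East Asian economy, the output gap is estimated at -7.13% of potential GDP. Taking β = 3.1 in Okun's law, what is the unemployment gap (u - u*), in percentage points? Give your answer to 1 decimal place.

Okun's law: output gap = -β × (u - u*), so u - u* = -(output gap)/β.
u - u* = -(-7.13)/3.1 = 2.3 percentage points.

2.3 percentage points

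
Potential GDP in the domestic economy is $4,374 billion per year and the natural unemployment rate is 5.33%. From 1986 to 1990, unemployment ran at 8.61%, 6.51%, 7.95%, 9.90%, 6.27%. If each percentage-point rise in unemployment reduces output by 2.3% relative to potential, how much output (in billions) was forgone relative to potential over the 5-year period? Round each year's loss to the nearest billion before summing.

$1,268 billion

Year 1986: gap = -2.3 × (8.61 - 5.33) = -7.544%, loss ≈ 4374 × 7.544/100 ≈ 330.
Year 1987: gap = -2.3 × (6.51 - 5.33) = -2.714%, loss ≈ 4374 × 2.714/100 ≈ 119.
Year 1988: gap = -2.3 × (7.95 - 5.33) = -6.026%, loss ≈ 4374 × 6.026/100 ≈ 264.
Year 1989: gap = -2.3 × (9.9 - 5.33) = -10.511%, loss ≈ 4374 × 10.511/100 ≈ 460.
Year 1990: gap = -2.3 × (6.27 - 5.33) = -2.162%, loss ≈ 4374 × 2.162/100 ≈ 95.
Total lost output = 330 + 119 + 264 + 460 + 95 = 1268 billion.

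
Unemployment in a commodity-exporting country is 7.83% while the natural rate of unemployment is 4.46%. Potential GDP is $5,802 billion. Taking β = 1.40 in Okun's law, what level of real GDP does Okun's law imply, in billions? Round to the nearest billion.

$5,528 billion

Unemployment gap = 7.83 - 4.46 = 3.37 points, so the output gap is -1.4 × 3.37 = -4.718%.
Actual GDP = 5802 × (1 - 4.718/100) = 5802 × 0.95282 ≈ 5528 billion.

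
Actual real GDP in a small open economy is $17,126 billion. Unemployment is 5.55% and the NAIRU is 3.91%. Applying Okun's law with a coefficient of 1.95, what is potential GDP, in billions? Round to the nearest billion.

$17,692 billion

Unemployment gap = 5.55 - 3.91 = 1.64 points, so output gap = -1.95 × 1.64 = -3.198%.
Since Y = Y* × (1 + gap/100), Y* = 17126/0.96802 ≈ 17692 billion.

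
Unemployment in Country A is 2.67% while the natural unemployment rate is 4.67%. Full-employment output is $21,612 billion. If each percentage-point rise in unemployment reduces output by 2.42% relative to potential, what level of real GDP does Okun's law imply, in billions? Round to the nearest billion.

$22,658 billion

Unemployment gap = 2.67 - 4.67 = -2 points, so the output gap is -2.42 × (-2) = 4.84%.
Actual GDP = 21612 × (1 + 4.84/100) = 21612 × 1.0484 ≈ 22658 billion.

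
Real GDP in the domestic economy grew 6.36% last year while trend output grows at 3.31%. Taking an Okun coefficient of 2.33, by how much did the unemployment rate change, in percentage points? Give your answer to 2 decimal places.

Growth-rate Okun's law: g_Y = g_Y* - β × Δu, so Δu = (g_Y* - g_Y)/β.
Δu = (3.31 - 6.36)/2.33 = -3.05/2.33 = -1.31 percentage points.

-1.31 percentage points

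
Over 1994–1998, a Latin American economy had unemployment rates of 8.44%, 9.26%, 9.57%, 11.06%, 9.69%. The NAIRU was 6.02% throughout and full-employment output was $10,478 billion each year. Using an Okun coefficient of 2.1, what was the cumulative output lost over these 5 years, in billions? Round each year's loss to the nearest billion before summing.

Year 1994: gap = -2.1 × (8.44 - 6.02) = -5.082%, loss ≈ 10478 × 5.082/100 ≈ 532.
Year 1995: gap = -2.1 × (9.26 - 6.02) = -6.804%, loss ≈ 10478 × 6.804/100 ≈ 713.
Year 1996: gap = -2.1 × (9.57 - 6.02) = -7.455%, loss ≈ 10478 × 7.455/100 ≈ 781.
Year 1997: gap = -2.1 × (11.06 - 6.02) = -10.584%, loss ≈ 10478 × 10.584/100 ≈ 1109.
Year 1998: gap = -2.1 × (9.69 - 6.02) = -7.707%, loss ≈ 10478 × 7.707/100 ≈ 808.
Total lost output = 532 + 713 + 781 + 1109 + 808 = 3943 billion.

$3,943 billion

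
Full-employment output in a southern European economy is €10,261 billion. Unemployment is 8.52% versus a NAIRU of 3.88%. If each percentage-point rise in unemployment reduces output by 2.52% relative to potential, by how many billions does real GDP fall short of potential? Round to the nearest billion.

Output gap = -2.52 × (8.52 - 3.88) = -2.52 × 4.64 = -11.6928%.
Actual GDP ≈ 10261 × 0.883072 ≈ 9061 billion, so the shortfall is 10261 - 9061 = 1200 billion.

€1,200 billion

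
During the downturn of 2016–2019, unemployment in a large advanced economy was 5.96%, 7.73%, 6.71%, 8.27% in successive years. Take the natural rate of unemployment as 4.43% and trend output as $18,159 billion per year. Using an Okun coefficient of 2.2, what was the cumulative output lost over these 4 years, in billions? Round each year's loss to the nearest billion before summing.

$4,374 billion

Year 2016: gap = -2.2 × (5.96 - 4.43) = -3.366%, loss ≈ 18159 × 3.366/100 ≈ 611.
Year 2017: gap = -2.2 × (7.73 - 4.43) = -7.26%, loss ≈ 18159 × 7.26/100 ≈ 1318.
Year 2018: gap = -2.2 × (6.71 - 4.43) = -5.016%, loss ≈ 18159 × 5.016/100 ≈ 911.
Year 2019: gap = -2.2 × (8.27 - 4.43) = -8.448%, loss ≈ 18159 × 8.448/100 ≈ 1534.
Total lost output = 611 + 1318 + 911 + 1534 = 4374 billion.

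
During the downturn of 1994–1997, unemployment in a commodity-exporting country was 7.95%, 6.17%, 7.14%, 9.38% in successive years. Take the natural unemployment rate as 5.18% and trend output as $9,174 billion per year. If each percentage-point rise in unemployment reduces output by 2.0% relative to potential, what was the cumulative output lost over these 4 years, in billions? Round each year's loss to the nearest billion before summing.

Year 1994: gap = -2.0 × (7.95 - 5.18) = -5.54%, loss ≈ 9174 × 5.54/100 ≈ 508.
Year 1995: gap = -2.0 × (6.17 - 5.18) = -1.98%, loss ≈ 9174 × 1.98/100 ≈ 182.
Year 1996: gap = -2.0 × (7.14 - 5.18) = -3.92%, loss ≈ 9174 × 3.92/100 ≈ 360.
Year 1997: gap = -2.0 × (9.38 - 5.18) = -8.4%, loss ≈ 9174 × 8.4/100 ≈ 771.
Total lost output = 508 + 182 + 360 + 771 = 1821 billion.

$1,821 billion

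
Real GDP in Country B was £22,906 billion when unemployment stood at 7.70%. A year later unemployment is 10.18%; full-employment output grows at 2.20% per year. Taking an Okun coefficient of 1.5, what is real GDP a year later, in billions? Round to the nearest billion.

Δu = 10.18 - 7.7 = 2.48 points.
Okun's law (growth form): g_Y = g_Y* - β × Δu = 2.20 - 1.5 × (2.48) = 2.2 - 3.72 = -1.52%.
Real GDP in the next year = 22906 × (1 - 1.52/100) = 22906 × 0.9848 ≈ 22558 billion.

£22,558 billion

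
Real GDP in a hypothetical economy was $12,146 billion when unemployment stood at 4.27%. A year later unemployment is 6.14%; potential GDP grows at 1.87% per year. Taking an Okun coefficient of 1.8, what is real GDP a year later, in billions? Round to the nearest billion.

$11,964 billion

Δu = 6.14 - 4.27 = 1.87 points.
Okun's law (growth form): g_Y = g_Y* - β × Δu = 1.87 - 1.8 × (1.87) = 1.87 - 3.366 = -1.496%.
Real GDP in the next year = 12146 × (1 - 1.496/100) = 12146 × 0.98504 ≈ 11964 billion.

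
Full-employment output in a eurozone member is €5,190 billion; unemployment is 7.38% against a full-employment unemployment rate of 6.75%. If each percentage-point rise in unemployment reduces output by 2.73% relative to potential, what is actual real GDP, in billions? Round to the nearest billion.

€5,101 billion

Unemployment gap = 7.38 - 6.75 = 0.63 points, so the output gap is -2.73 × 0.63 = -1.7199%.
Actual GDP = 5190 × (1 - 1.7199/100) = 5190 × 0.982801 ≈ 5101 billion.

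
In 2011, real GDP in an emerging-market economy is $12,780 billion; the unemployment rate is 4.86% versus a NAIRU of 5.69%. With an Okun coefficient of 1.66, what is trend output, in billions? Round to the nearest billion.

Unemployment gap = 4.86 - 5.69 = -0.83 points, so output gap = -1.66 × (-0.83) = 1.3778%.
Since Y = Y* × (1 + gap/100), Y* = 12780/1.013778 ≈ 12606 billion.

$12,606 billion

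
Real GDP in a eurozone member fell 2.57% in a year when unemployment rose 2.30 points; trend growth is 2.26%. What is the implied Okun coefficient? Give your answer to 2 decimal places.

β ≈ 2.10

Growth form: g_Y = g_Y* - β × Δu, so β = (g_Y* - g_Y)/Δu.
β = (2.26 + 2.57)/2.30 = 4.83/2.30 = 2.10.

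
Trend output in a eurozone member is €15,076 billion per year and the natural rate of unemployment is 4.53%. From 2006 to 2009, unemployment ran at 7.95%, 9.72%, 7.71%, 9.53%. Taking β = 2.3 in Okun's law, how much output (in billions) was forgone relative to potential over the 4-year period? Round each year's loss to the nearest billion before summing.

Year 2006: gap = -2.3 × (7.95 - 4.53) = -7.866%, loss ≈ 15076 × 7.866/100 ≈ 1186.
Year 2007: gap = -2.3 × (9.72 - 4.53) = -11.937%, loss ≈ 15076 × 11.937/100 ≈ 1800.
Year 2008: gap = -2.3 × (7.71 - 4.53) = -7.314%, loss ≈ 15076 × 7.314/100 ≈ 1103.
Year 2009: gap = -2.3 × (9.53 - 4.53) = -11.5%, loss ≈ 15076 × 11.5/100 ≈ 1734.
Total lost output = 1186 + 1800 + 1103 + 1734 = 5823 billion.

€5,823 billion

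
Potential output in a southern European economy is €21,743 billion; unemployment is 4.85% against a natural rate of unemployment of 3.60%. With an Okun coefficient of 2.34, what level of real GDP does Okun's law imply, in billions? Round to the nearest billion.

€21,107 billion

Unemployment gap = 4.85 - 3.6 = 1.25 points, so the output gap is -2.34 × 1.25 = -2.925%.
Actual GDP = 21743 × (1 - 2.925/100) = 21743 × 0.97075 ≈ 21107 billion.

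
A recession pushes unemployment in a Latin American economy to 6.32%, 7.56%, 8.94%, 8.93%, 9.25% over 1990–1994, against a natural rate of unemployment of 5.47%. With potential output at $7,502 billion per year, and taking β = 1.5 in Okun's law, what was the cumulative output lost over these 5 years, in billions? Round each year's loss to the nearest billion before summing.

Year 1990: gap = -1.5 × (6.32 - 5.47) = -1.275%, loss ≈ 7502 × 1.275/100 ≈ 96.
Year 1991: gap = -1.5 × (7.56 - 5.47) = -3.135%, loss ≈ 7502 × 3.135/100 ≈ 235.
Year 1992: gap = -1.5 × (8.94 - 5.47) = -5.205%, loss ≈ 7502 × 5.205/100 ≈ 390.
Year 1993: gap = -1.5 × (8.93 - 5.47) = -5.19%, loss ≈ 7502 × 5.19/100 ≈ 389.
Year 1994: gap = -1.5 × (9.25 - 5.47) = -5.67%, loss ≈ 7502 × 5.67/100 ≈ 425.
Total lost output = 96 + 235 + 390 + 389 + 425 = 1535 billion.

$1,535 billion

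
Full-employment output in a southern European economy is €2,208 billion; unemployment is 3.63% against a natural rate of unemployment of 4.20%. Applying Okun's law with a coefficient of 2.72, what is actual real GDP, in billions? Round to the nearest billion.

Unemployment gap = 3.63 - 4.2 = -0.57 points, so the output gap is -2.72 × (-0.57) = 1.5504%.
Actual GDP = 2208 × (1 + 1.5504/100) = 2208 × 1.015504 ≈ 2242 billion.

€2,242 billion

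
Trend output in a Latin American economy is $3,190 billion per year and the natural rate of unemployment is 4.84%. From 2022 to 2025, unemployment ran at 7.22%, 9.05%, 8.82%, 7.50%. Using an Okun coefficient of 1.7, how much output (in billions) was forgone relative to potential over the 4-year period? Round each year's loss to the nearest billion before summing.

Year 2022: gap = -1.7 × (7.22 - 4.84) = -4.046%, loss ≈ 3190 × 4.046/100 ≈ 129.
Year 2023: gap = -1.7 × (9.05 - 4.84) = -7.157%, loss ≈ 3190 × 7.157/100 ≈ 228.
Year 2024: gap = -1.7 × (8.82 - 4.84) = -6.766%, loss ≈ 3190 × 6.766/100 ≈ 216.
Year 2025: gap = -1.7 × (7.5 - 4.84) = -4.522%, loss ≈ 3190 × 4.522/100 ≈ 144.
Total lost output = 129 + 228 + 216 + 144 = 717 billion.

$717 billion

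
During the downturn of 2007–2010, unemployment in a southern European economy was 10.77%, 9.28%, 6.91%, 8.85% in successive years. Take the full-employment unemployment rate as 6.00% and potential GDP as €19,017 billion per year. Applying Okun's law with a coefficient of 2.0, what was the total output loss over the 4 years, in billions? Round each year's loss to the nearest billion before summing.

Year 2007: gap = -2.0 × (10.77 - 6) = -9.54%, loss ≈ 19017 × 9.54/100 ≈ 1814.
Year 2008: gap = -2.0 × (9.28 - 6) = -6.56%, loss ≈ 19017 × 6.56/100 ≈ 1248.
Year 2009: gap = -2.0 × (6.91 - 6) = -1.82%, loss ≈ 19017 × 1.82/100 ≈ 346.
Year 2010: gap = -2.0 × (8.85 - 6) = -5.7%, loss ≈ 19017 × 5.7/100 ≈ 1084.
Total lost output = 1814 + 1248 + 346 + 1084 = 4492 billion.

€4,492 billion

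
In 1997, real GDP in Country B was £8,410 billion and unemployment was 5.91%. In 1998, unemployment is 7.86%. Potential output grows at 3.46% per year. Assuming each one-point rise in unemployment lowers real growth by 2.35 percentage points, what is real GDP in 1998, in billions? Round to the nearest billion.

Δu = 7.86 - 5.91 = 1.95 points.
Okun's law (growth form): g_Y = g_Y* - β × Δu = 3.46 - 2.35 × (1.95) = 3.46 - 4.5825 = -1.1225%.
Real GDP in the next year = 8410 × (1 - 1.1225/100) = 8410 × 0.988775 ≈ 8316 billion.

£8,316 billion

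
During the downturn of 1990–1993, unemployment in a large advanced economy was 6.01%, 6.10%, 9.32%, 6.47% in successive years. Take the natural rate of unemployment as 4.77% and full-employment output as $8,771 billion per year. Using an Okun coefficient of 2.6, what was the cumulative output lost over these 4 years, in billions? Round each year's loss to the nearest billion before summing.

Year 1990: gap = -2.6 × (6.01 - 4.77) = -3.224%, loss ≈ 8771 × 3.224/100 ≈ 283.
Year 1991: gap = -2.6 × (6.1 - 4.77) = -3.458%, loss ≈ 8771 × 3.458/100 ≈ 303.
Year 1992: gap = -2.6 × (9.32 - 4.77) = -11.83%, loss ≈ 8771 × 11.83/100 ≈ 1038.
Year 1993: gap = -2.6 × (6.47 - 4.77) = -4.42%, loss ≈ 8771 × 4.42/100 ≈ 388.
Total lost output = 283 + 303 + 1038 + 388 = 2012 billion.

$2,012 billion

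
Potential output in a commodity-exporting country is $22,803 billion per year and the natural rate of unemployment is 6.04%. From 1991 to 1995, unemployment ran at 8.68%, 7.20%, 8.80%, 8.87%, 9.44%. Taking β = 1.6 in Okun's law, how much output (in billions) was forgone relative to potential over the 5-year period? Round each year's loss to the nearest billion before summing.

$4,666 billion

Year 1991: gap = -1.6 × (8.68 - 6.04) = -4.224%, loss ≈ 22803 × 4.224/100 ≈ 963.
Year 1992: gap = -1.6 × (7.2 - 6.04) = -1.856%, loss ≈ 22803 × 1.856/100 ≈ 423.
Year 1993: gap = -1.6 × (8.8 - 6.04) = -4.416%, loss ≈ 22803 × 4.416/100 ≈ 1007.
Year 1994: gap = -1.6 × (8.87 - 6.04) = -4.528%, loss ≈ 22803 × 4.528/100 ≈ 1033.
Year 1995: gap = -1.6 × (9.44 - 6.04) = -5.44%, loss ≈ 22803 × 5.44/100 ≈ 1240.
Total lost output = 963 + 423 + 1007 + 1033 + 1240 = 4666 billion.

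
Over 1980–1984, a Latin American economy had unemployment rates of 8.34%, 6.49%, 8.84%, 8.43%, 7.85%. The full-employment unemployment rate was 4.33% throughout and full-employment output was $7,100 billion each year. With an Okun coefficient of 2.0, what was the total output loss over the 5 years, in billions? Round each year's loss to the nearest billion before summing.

Year 1980: gap = -2.0 × (8.34 - 4.33) = -8.02%, loss ≈ 7100 × 8.02/100 ≈ 569.
Year 1981: gap = -2.0 × (6.49 - 4.33) = -4.32%, loss ≈ 7100 × 4.32/100 ≈ 307.
Year 1982: gap = -2.0 × (8.84 - 4.33) = -9.02%, loss ≈ 7100 × 9.02/100 ≈ 640.
Year 1983: gap = -2.0 × (8.43 - 4.33) = -8.2%, loss ≈ 7100 × 8.2/100 ≈ 582.
Year 1984: gap = -2.0 × (7.85 - 4.33) = -7.04%, loss ≈ 7100 × 7.04/100 ≈ 500.
Total lost output = 569 + 307 + 640 + 582 + 500 = 2598 billion.

$2,598 billion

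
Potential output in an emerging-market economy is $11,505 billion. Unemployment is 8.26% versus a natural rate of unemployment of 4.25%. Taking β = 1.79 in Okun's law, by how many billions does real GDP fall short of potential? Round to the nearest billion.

$826 billion

Output gap = -1.79 × (8.26 - 4.25) = -1.79 × 4.01 = -7.1779%.
Actual GDP ≈ 11505 × 0.928221 ≈ 10679 billion, so the shortfall is 11505 - 10679 = 826 billion.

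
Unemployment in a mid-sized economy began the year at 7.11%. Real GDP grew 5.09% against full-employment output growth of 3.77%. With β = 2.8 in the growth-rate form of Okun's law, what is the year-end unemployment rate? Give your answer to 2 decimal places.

6.64%

Growth-rate Okun's law: g_Y = g_Y* - β × Δu, so Δu = (g_Y* - g_Y)/β.
Δu = (3.77 - 5.09)/2.8 = -1.32/2.8 = -0.47 percentage points.
Year-end unemployment = 7.11 - 0.47 = 6.64%.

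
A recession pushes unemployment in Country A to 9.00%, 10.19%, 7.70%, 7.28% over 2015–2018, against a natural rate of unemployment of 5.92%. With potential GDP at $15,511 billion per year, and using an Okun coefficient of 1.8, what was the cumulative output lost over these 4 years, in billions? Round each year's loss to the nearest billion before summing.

$2,929 billion

Year 2015: gap = -1.8 × (9 - 5.92) = -5.544%, loss ≈ 15511 × 5.544/100 ≈ 860.
Year 2016: gap = -1.8 × (10.19 - 5.92) = -7.686%, loss ≈ 15511 × 7.686/100 ≈ 1192.
Year 2017: gap = -1.8 × (7.7 - 5.92) = -3.204%, loss ≈ 15511 × 3.204/100 ≈ 497.
Year 2018: gap = -1.8 × (7.28 - 5.92) = -2.448%, loss ≈ 15511 × 2.448/100 ≈ 380.
Total lost output = 860 + 1192 + 497 + 380 = 2929 billion.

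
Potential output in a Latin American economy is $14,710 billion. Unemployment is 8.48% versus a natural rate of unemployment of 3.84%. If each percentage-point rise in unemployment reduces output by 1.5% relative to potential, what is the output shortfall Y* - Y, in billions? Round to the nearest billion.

Output gap = -1.5 × (8.48 - 3.84) = -1.5 × 4.64 = -6.96%.
Actual GDP ≈ 14710 × 0.9304 ≈ 13686 billion, so the shortfall is 14710 - 13686 = 1024 billion.

$1,024 billion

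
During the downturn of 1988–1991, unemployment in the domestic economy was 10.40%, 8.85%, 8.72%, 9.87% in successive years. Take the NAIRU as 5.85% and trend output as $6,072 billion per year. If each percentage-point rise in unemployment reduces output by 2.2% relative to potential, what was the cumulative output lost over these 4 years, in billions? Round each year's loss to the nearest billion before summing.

Year 1988: gap = -2.2 × (10.4 - 5.85) = -10.01%, loss ≈ 6072 × 10.01/100 ≈ 608.
Year 1989: gap = -2.2 × (8.85 - 5.85) = -6.6%, loss ≈ 6072 × 6.6/100 ≈ 401.
Year 1990: gap = -2.2 × (8.72 - 5.85) = -6.314%, loss ≈ 6072 × 6.314/100 ≈ 383.
Year 1991: gap = -2.2 × (9.87 - 5.85) = -8.844%, loss ≈ 6072 × 8.844/100 ≈ 537.
Total lost output = 608 + 401 + 383 + 537 = 1929 billion.

$1,929 billion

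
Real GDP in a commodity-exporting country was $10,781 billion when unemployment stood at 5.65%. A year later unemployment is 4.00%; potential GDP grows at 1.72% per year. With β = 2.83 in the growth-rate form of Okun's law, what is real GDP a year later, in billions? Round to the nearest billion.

Δu = 4 - 5.65 = -1.65 points.
Okun's law (growth form): g_Y = g_Y* - β × Δu = 1.72 - 2.83 × (-1.65) = 1.72 + 4.6695 = 6.3895%.
Real GDP in the next year = 10781 × (1 + 6.3895/100) = 10781 × 1.063895 ≈ 11470 billion.

$11,470 billion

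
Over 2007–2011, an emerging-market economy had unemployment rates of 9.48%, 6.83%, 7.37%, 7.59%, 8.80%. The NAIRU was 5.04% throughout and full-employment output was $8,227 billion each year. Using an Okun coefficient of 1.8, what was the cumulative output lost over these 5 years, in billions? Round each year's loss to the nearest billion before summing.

$2,203 billion

Year 2007: gap = -1.8 × (9.48 - 5.04) = -7.992%, loss ≈ 8227 × 7.992/100 ≈ 658.
Year 2008: gap = -1.8 × (6.83 - 5.04) = -3.222%, loss ≈ 8227 × 3.222/100 ≈ 265.
Year 2009: gap = -1.8 × (7.37 - 5.04) = -4.194%, loss ≈ 8227 × 4.194/100 ≈ 345.
Year 2010: gap = -1.8 × (7.59 - 5.04) = -4.59%, loss ≈ 8227 × 4.59/100 ≈ 378.
Year 2011: gap = -1.8 × (8.8 - 5.04) = -6.768%, loss ≈ 8227 × 6.768/100 ≈ 557.
Total lost output = 658 + 265 + 345 + 378 + 557 = 2203 billion.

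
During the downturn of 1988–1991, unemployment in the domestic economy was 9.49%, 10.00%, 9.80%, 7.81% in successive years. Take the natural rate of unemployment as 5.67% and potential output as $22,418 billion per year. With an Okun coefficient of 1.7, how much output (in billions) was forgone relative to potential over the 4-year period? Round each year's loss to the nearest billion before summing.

$5,496 billion

Year 1988: gap = -1.7 × (9.49 - 5.67) = -6.494%, loss ≈ 22418 × 6.494/100 ≈ 1456.
Year 1989: gap = -1.7 × (10 - 5.67) = -7.361%, loss ≈ 22418 × 7.361/100 ≈ 1650.
Year 1990: gap = -1.7 × (9.8 - 5.67) = -7.021%, loss ≈ 22418 × 7.021/100 ≈ 1574.
Year 1991: gap = -1.7 × (7.81 - 5.67) = -3.638%, loss ≈ 22418 × 3.638/100 ≈ 816.
Total lost output = 1456 + 1650 + 1574 + 816 = 5496 billion.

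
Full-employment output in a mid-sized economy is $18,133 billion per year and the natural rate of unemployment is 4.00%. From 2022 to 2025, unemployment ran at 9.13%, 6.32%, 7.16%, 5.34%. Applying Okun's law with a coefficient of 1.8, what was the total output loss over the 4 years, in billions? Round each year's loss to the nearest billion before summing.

$3,899 billion

Year 2022: gap = -1.8 × (9.13 - 4) = -9.234%, loss ≈ 18133 × 9.234/100 ≈ 1674.
Year 2023: gap = -1.8 × (6.32 - 4) = -4.176%, loss ≈ 18133 × 4.176/100 ≈ 757.
Year 2024: gap = -1.8 × (7.16 - 4) = -5.688%, loss ≈ 18133 × 5.688/100 ≈ 1031.
Year 2025: gap = -1.8 × (5.34 - 4) = -2.412%, loss ≈ 18133 × 2.412/100 ≈ 437.
Total lost output = 1674 + 757 + 1031 + 437 = 3899 billion.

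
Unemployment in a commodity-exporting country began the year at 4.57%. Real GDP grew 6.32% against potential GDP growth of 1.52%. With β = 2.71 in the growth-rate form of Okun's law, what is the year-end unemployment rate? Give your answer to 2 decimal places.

2.80%

Growth-rate Okun's law: g_Y = g_Y* - β × Δu, so Δu = (g_Y* - g_Y)/β.
Δu = (1.52 - 6.32)/2.71 = -4.8/2.71 = -1.77 percentage points.
Year-end unemployment = 4.57 - 1.77 = 2.80%.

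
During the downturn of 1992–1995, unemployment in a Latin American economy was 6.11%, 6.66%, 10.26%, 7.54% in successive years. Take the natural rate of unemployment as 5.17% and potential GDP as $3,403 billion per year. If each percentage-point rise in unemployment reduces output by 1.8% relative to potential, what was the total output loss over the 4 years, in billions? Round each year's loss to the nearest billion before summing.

$606 billion

Year 1992: gap = -1.8 × (6.11 - 5.17) = -1.692%, loss ≈ 3403 × 1.692/100 ≈ 58.
Year 1993: gap = -1.8 × (6.66 - 5.17) = -2.682%, loss ≈ 3403 × 2.682/100 ≈ 91.
Year 1994: gap = -1.8 × (10.26 - 5.17) = -9.162%, loss ≈ 3403 × 9.162/100 ≈ 312.
Year 1995: gap = -1.8 × (7.54 - 5.17) = -4.266%, loss ≈ 3403 × 4.266/100 ≈ 145.
Total lost output = 58 + 91 + 312 + 145 = 606 billion.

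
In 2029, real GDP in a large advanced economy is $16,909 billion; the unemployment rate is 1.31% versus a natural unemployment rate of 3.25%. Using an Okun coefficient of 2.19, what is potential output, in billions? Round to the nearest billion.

Unemployment gap = 1.31 - 3.25 = -1.94 points, so output gap = -2.19 × (-1.94) = 4.2486%.
Since Y = Y* × (1 + gap/100), Y* = 16909/1.042486 ≈ 16220 billion.

$16,220 billion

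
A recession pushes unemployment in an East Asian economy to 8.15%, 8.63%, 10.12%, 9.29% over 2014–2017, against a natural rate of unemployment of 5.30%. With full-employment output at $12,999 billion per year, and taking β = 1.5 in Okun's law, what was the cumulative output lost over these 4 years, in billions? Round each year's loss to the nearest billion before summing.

$2,923 billion

Year 2014: gap = -1.5 × (8.15 - 5.3) = -4.275%, loss ≈ 12999 × 4.275/100 ≈ 556.
Year 2015: gap = -1.5 × (8.63 - 5.3) = -4.995%, loss ≈ 12999 × 4.995/100 ≈ 649.
Year 2016: gap = -1.5 × (10.12 - 5.3) = -7.23%, loss ≈ 12999 × 7.23/100 ≈ 940.
Year 2017: gap = -1.5 × (9.29 - 5.3) = -5.985%, loss ≈ 12999 × 5.985/100 ≈ 778.
Total lost output = 556 + 649 + 940 + 778 = 2923 billion.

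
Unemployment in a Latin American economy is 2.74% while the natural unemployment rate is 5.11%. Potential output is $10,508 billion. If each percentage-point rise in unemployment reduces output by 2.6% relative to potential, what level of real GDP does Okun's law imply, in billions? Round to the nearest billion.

$11,156 billion

Unemployment gap = 2.74 - 5.11 = -2.37 points, so the output gap is -2.6 × (-2.37) = 6.162%.
Actual GDP = 10508 × (1 + 6.162/100) = 10508 × 1.06162 ≈ 11156 billion.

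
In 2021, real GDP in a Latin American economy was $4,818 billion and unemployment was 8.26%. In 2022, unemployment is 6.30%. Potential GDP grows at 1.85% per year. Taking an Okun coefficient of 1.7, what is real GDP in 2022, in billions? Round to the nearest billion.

Δu = 6.3 - 8.26 = -1.96 points.
Okun's law (growth form): g_Y = g_Y* - β × Δu = 1.85 - 1.7 × (-1.96) = 1.85 + 3.332 = 5.182%.
Real GDP in the next year = 4818 × (1 + 5.182/100) = 4818 × 1.05182 ≈ 5068 billion.

$5,068 billion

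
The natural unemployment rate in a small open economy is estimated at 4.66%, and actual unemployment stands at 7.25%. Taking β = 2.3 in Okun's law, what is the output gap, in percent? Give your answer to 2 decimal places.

-5.96%

The unemployment gap is 7.25 - 4.66 = 2.59 percentage points.
Okun's law gives an output gap of -2.3 × 2.59 = -5.957%, i.e. 5.96% below potential.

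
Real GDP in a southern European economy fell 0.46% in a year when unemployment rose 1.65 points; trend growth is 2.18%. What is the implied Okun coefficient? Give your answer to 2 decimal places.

β ≈ 1.60

Growth form: g_Y = g_Y* - β × Δu, so β = (g_Y* - g_Y)/Δu.
β = (2.18 + 0.46)/1.65 = 2.64/1.65 = 1.60.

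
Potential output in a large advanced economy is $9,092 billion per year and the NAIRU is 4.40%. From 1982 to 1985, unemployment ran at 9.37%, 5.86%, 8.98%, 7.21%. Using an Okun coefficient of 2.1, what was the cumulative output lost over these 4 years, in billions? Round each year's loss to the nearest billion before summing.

$2,639 billion

Year 1982: gap = -2.1 × (9.37 - 4.4) = -10.437%, loss ≈ 9092 × 10.437/100 ≈ 949.
Year 1983: gap = -2.1 × (5.86 - 4.4) = -3.066%, loss ≈ 9092 × 3.066/100 ≈ 279.
Year 1984: gap = -2.1 × (8.98 - 4.4) = -9.618%, loss ≈ 9092 × 9.618/100 ≈ 874.
Year 1985: gap = -2.1 × (7.21 - 4.4) = -5.901%, loss ≈ 9092 × 5.901/100 ≈ 537.
Total lost output = 949 + 279 + 874 + 537 = 2639 billion.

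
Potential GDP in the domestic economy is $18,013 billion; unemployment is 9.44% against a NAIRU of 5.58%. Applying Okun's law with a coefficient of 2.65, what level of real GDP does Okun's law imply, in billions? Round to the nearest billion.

$16,170 billion

Unemployment gap = 9.44 - 5.58 = 3.86 points, so the output gap is -2.65 × 3.86 = -10.229%.
Actual GDP = 18013 × (1 - 10.229/100) = 18013 × 0.89771 ≈ 16170 billion.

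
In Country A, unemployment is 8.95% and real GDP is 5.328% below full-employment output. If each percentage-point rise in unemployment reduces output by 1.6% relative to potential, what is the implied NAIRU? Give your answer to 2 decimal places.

5.62%

From Okun's law, u - u* = -(output gap)/β = -(-5.328)/1.6 = 3.33 points.
So u* = 8.95 - 3.33 = 5.62%.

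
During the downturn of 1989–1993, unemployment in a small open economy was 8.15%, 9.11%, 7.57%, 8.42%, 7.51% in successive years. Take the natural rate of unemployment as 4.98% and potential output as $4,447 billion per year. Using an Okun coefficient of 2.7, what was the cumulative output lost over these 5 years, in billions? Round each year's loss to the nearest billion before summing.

$1,905 billion

Year 1989: gap = -2.7 × (8.15 - 4.98) = -8.559%, loss ≈ 4447 × 8.559/100 ≈ 381.
Year 1990: gap = -2.7 × (9.11 - 4.98) = -11.151%, loss ≈ 4447 × 11.151/100 ≈ 496.
Year 1991: gap = -2.7 × (7.57 - 4.98) = -6.993%, loss ≈ 4447 × 6.993/100 ≈ 311.
Year 1992: gap = -2.7 × (8.42 - 4.98) = -9.288%, loss ≈ 4447 × 9.288/100 ≈ 413.
Year 1993: gap = -2.7 × (7.51 - 4.98) = -6.831%, loss ≈ 4447 × 6.831/100 ≈ 304.
Total lost output = 381 + 496 + 311 + 413 + 304 = 1905 billion.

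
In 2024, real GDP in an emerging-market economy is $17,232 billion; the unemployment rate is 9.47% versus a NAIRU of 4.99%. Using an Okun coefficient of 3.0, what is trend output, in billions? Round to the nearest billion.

$19,908 billion

Unemployment gap = 9.47 - 4.99 = 4.48 points, so output gap = -3 × 4.48 = -13.44%.
Since Y = Y* × (1 + gap/100), Y* = 17232/0.8656 ≈ 19908 billion.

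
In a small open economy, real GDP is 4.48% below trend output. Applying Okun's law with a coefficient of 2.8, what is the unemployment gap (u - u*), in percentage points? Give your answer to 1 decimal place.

Okun's law: output gap = -β × (u - u*), so u - u* = -(output gap)/β.
u - u* = -(-4.48)/2.8 = 1.6 percentage points.

1.6 percentage points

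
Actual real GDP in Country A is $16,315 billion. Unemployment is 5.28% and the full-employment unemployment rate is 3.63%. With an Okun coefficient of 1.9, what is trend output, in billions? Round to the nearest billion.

Unemployment gap = 5.28 - 3.63 = 1.65 points, so output gap = -1.9 × 1.65 = -3.135%.
Since Y = Y* × (1 + gap/100), Y* = 16315/0.96865 ≈ 16843 billion.

$16,843 billion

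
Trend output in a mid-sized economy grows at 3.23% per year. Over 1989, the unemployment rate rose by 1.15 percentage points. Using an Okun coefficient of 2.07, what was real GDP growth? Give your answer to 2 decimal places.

Growth-rate Okun's law: g_Y = g_Y* - β × Δu.
g_Y = 3.23 - 2.07 × (1.15) = 3.23 - 2.3805 = 0.8495%, i.e. 0.85% to 2 d.p.

0.85%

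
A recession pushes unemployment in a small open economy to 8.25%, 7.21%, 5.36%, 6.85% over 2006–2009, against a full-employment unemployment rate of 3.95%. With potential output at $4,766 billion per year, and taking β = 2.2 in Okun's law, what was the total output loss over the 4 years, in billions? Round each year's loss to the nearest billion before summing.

$1,245 billion

Year 2006: gap = -2.2 × (8.25 - 3.95) = -9.46%, loss ≈ 4766 × 9.46/100 ≈ 451.
Year 2007: gap = -2.2 × (7.21 - 3.95) = -7.172%, loss ≈ 4766 × 7.172/100 ≈ 342.
Year 2008: gap = -2.2 × (5.36 - 3.95) = -3.102%, loss ≈ 4766 × 3.102/100 ≈ 148.
Year 2009: gap = -2.2 × (6.85 - 3.95) = -6.38%, loss ≈ 4766 × 6.38/100 ≈ 304.
Total lost output = 451 + 342 + 148 + 304 = 1245 billion.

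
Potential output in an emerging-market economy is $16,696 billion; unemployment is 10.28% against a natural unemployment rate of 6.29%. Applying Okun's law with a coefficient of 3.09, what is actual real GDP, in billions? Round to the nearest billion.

$14,638 billion

Unemployment gap = 10.28 - 6.29 = 3.99 points, so the output gap is -3.09 × 3.99 = -12.3291%.
Actual GDP = 16696 × (1 - 12.3291/100) = 16696 × 0.876709 ≈ 14638 billion.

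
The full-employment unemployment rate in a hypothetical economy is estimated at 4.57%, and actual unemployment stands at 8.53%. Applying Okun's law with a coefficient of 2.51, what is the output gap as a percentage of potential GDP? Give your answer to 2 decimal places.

The unemployment gap is 8.53 - 4.57 = 3.96 percentage points.
Okun's law gives an output gap of -2.51 × 3.96 = -9.9396%, i.e. 9.94% below potential.

-9.94%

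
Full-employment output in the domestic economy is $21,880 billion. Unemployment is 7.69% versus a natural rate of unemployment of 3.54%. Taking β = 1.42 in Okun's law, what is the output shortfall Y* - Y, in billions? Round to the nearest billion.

$1,289 billion

Output gap = -1.42 × (7.69 - 3.54) = -1.42 × 4.15 = -5.893%.
Actual GDP ≈ 21880 × 0.94107 ≈ 20591 billion, so the shortfall is 21880 - 20591 = 1289 billion.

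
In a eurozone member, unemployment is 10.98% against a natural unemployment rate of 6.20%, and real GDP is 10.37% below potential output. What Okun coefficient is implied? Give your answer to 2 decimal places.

β ≈ 2.17

Okun's law: output gap = -β × (u - u*).
-10.37 = -β × (10.98 - 6.2) = -β × 4.78, so β = 10.37/4.78 = 2.17.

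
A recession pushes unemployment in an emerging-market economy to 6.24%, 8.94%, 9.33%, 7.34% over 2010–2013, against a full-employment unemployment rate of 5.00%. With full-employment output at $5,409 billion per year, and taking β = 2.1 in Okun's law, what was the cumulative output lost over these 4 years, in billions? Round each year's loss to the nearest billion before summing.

$1,347 billion

Year 2010: gap = -2.1 × (6.24 - 5) = -2.604%, loss ≈ 5409 × 2.604/100 ≈ 141.
Year 2011: gap = -2.1 × (8.94 - 5) = -8.274%, loss ≈ 5409 × 8.274/100 ≈ 448.
Year 2012: gap = -2.1 × (9.33 - 5) = -9.093%, loss ≈ 5409 × 9.093/100 ≈ 492.
Year 2013: gap = -2.1 × (7.34 - 5) = -4.914%, loss ≈ 5409 × 4.914/100 ≈ 266.
Total lost output = 141 + 448 + 492 + 266 = 1347 billion.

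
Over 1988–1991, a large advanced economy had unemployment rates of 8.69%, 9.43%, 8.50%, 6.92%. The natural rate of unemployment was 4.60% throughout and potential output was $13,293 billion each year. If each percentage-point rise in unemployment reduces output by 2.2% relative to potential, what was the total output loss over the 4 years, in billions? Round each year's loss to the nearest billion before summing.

$4,428 billion

Year 1988: gap = -2.2 × (8.69 - 4.6) = -8.998%, loss ≈ 13293 × 8.998/100 ≈ 1196.
Year 1989: gap = -2.2 × (9.43 - 4.6) = -10.626%, loss ≈ 13293 × 10.626/100 ≈ 1413.
Year 1990: gap = -2.2 × (8.5 - 4.6) = -8.58%, loss ≈ 13293 × 8.58/100 ≈ 1141.
Year 1991: gap = -2.2 × (6.92 - 4.6) = -5.104%, loss ≈ 13293 × 5.104/100 ≈ 678.
Total lost output = 1196 + 1413 + 1141 + 678 = 4428 billion.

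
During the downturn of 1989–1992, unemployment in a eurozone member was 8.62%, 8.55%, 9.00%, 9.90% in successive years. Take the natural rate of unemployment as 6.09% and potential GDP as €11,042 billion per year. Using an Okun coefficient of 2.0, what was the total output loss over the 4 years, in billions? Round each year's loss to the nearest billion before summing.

€2,586 billion

Year 1989: gap = -2.0 × (8.62 - 6.09) = -5.06%, loss ≈ 11042 × 5.06/100 ≈ 559.
Year 1990: gap = -2.0 × (8.55 - 6.09) = -4.92%, loss ≈ 11042 × 4.92/100 ≈ 543.
Year 1991: gap = -2.0 × (9 - 6.09) = -5.82%, loss ≈ 11042 × 5.82/100 ≈ 643.
Year 1992: gap = -2.0 × (9.9 - 6.09) = -7.62%, loss ≈ 11042 × 7.62/100 ≈ 841.
Total lost output = 559 + 543 + 643 + 841 = 2586 billion.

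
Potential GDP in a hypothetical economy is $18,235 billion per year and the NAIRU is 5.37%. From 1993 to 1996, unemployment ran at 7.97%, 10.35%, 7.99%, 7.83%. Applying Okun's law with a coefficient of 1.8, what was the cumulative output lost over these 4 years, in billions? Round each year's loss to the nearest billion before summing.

Year 1993: gap = -1.8 × (7.97 - 5.37) = -4.68%, loss ≈ 18235 × 4.68/100 ≈ 853.
Year 1994: gap = -1.8 × (10.35 - 5.37) = -8.964%, loss ≈ 18235 × 8.964/100 ≈ 1635.
Year 1995: gap = -1.8 × (7.99 - 5.37) = -4.716%, loss ≈ 18235 × 4.716/100 ≈ 860.
Year 1996: gap = -1.8 × (7.83 - 5.37) = -4.428%, loss ≈ 18235 × 4.428/100 ≈ 807.
Total lost output = 853 + 1635 + 860 + 807 = 4155 billion.

$4,155 billion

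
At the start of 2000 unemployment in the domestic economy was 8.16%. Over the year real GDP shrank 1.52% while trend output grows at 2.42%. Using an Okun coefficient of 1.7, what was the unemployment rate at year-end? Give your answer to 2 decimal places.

Growth-rate Okun's law: g_Y = g_Y* - β × Δu, so Δu = (g_Y* - g_Y)/β.
Δu = (2.42 + 1.52)/1.7 = 3.94/1.7 = 2.32 percentage points.
Year-end unemployment = 8.16 + 2.32 = 10.48%.

10.48%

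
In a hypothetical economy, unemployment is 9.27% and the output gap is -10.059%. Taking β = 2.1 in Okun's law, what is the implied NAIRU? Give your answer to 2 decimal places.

From Okun's law, u - u* = -(output gap)/β = -(-10.059)/2.1 = 4.79 points.
So u* = 9.27 - 4.79 = 4.48%.

4.48%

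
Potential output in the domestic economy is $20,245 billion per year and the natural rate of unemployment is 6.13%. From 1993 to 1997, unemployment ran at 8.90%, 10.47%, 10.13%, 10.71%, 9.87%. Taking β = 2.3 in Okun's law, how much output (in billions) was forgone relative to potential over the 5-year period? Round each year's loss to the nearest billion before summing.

Year 1993: gap = -2.3 × (8.9 - 6.13) = -6.371%, loss ≈ 20245 × 6.371/100 ≈ 1290.
Year 1994: gap = -2.3 × (10.47 - 6.13) = -9.982%, loss ≈ 20245 × 9.982/100 ≈ 2021.
Year 1995: gap = -2.3 × (10.13 - 6.13) = -9.2%, loss ≈ 20245 × 9.2/100 ≈ 1863.
Year 1996: gap = -2.3 × (10.71 - 6.13) = -10.534%, loss ≈ 20245 × 10.534/100 ≈ 2133.
Year 1997: gap = -2.3 × (9.87 - 6.13) = -8.602%, loss ≈ 20245 × 8.602/100 ≈ 1741.
Total lost output = 1290 + 2021 + 1863 + 2133 + 1741 = 9048 billion.

$9,048 billion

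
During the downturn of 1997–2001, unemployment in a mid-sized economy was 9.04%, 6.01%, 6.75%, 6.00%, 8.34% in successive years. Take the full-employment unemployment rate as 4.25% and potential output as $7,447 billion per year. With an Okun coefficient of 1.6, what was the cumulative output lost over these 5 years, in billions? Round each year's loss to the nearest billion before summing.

Year 1997: gap = -1.6 × (9.04 - 4.25) = -7.664%, loss ≈ 7447 × 7.664/100 ≈ 571.
Year 1998: gap = -1.6 × (6.01 - 4.25) = -2.816%, loss ≈ 7447 × 2.816/100 ≈ 210.
Year 1999: gap = -1.6 × (6.75 - 4.25) = -4%, loss ≈ 7447 × 4/100 ≈ 298.
Year 2000: gap = -1.6 × (6 - 4.25) = -2.8%, loss ≈ 7447 × 2.8/100 ≈ 209.
Year 2001: gap = -1.6 × (8.34 - 4.25) = -6.544%, loss ≈ 7447 × 6.544/100 ≈ 487.
Total lost output = 571 + 210 + 298 + 209 + 487 = 1775 billion.

$1,775 billion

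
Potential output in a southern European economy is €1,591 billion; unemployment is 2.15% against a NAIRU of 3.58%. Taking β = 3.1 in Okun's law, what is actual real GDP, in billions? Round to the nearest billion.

Unemployment gap = 2.15 - 3.58 = -1.43 points, so the output gap is -3.1 × (-1.43) = 4.433%.
Actual GDP = 1591 × (1 + 4.433/100) = 1591 × 1.04433 ≈ 1662 billion.

€1,662 billion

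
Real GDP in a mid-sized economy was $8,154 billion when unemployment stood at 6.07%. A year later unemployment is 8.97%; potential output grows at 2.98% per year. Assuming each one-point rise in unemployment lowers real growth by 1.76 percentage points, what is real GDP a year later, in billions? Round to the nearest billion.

$7,981 billion

Δu = 8.97 - 6.07 = 2.9 points.
Okun's law (growth form): g_Y = g_Y* - β × Δu = 2.98 - 1.76 × (2.90) = 2.98 - 5.104 = -2.124%.
Real GDP in the next year = 8154 × (1 - 2.124/100) = 8154 × 0.97876 ≈ 7981 billion.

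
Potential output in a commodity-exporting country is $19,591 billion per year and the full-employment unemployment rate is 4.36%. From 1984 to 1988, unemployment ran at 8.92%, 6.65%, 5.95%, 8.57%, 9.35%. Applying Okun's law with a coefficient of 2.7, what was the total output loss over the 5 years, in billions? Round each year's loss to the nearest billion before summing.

Year 1984: gap = -2.7 × (8.92 - 4.36) = -12.312%, loss ≈ 19591 × 12.312/100 ≈ 2412.
Year 1985: gap = -2.7 × (6.65 - 4.36) = -6.183%, loss ≈ 19591 × 6.183/100 ≈ 1211.
Year 1986: gap = -2.7 × (5.95 - 4.36) = -4.293%, loss ≈ 19591 × 4.293/100 ≈ 841.
Year 1987: gap = -2.7 × (8.57 - 4.36) = -11.367%, loss ≈ 19591 × 11.367/100 ≈ 2227.
Year 1988: gap = -2.7 × (9.35 - 4.36) = -13.473%, loss ≈ 19591 × 13.473/100 ≈ 2639.
Total lost output = 2412 + 1211 + 841 + 2227 + 2639 = 9330 billion.

$9,330 billion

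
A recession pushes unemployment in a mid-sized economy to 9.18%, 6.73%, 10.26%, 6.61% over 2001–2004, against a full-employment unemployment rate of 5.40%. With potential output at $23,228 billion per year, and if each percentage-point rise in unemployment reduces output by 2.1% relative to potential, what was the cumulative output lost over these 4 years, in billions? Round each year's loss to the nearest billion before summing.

Year 2001: gap = -2.1 × (9.18 - 5.4) = -7.938%, loss ≈ 23228 × 7.938/100 ≈ 1844.
Year 2002: gap = -2.1 × (6.73 - 5.4) = -2.793%, loss ≈ 23228 × 2.793/100 ≈ 649.
Year 2003: gap = -2.1 × (10.26 - 5.4) = -10.206%, loss ≈ 23228 × 10.206/100 ≈ 2371.
Year 2004: gap = -2.1 × (6.61 - 5.4) = -2.541%, loss ≈ 23228 × 2.541/100 ≈ 590.
Total lost output = 1844 + 649 + 2371 + 590 = 5454 billion.

$5,454 billion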